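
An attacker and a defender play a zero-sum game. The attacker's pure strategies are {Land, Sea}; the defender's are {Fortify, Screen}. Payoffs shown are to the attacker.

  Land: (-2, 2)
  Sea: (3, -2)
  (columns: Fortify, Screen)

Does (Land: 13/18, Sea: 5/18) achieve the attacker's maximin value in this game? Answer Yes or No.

Against Fortify this mix gives (13/18)·(-2) + (5/18)·3 = -11/18.
Against Screen this mix gives (13/18)·2 + (5/18)·(-2) = 8/9.
The defender will play Fortify, holding the attacker to -11/18. Shifting weight toward the row that does better against Fortify would raise this floor (the equalizing mix achieves 2/9 against both Fortify and Screen), so the proposed strategy is not optimal.

No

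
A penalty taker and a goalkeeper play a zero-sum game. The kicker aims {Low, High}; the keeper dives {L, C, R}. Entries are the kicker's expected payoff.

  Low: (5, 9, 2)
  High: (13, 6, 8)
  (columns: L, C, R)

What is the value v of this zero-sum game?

20/3

Row minima: Low → 2, High → 6; maximin = 6.
Column maxima: L → 13, C → 9, R → 8; minimax = 8.
6 ≠ 8, so there is no saddle point; optimal play is mixed.
L is strictly dominated by R (it gives the kicker strictly more in every row), so the keeper never plays it.
On the remaining 2×2 (Low, High vs C, R):
Let the kicker play Low with probability p. Expected payoff against C: 9p + 6(1−p) = 3p + 6; against R: 2p + 8(1−p) = −6p + 8.
Setting these equal: 3p + 6 = −6p + 8 ⇒ 9p = 2 ⇒ p = 2/9, and the value is (3)·(2/9) + 6 = 20/3.
For the keeper: with q = P(C), equating Low's and High's payoffs gives 7q + 2 = −2q + 8 ⇒ q = 2/3.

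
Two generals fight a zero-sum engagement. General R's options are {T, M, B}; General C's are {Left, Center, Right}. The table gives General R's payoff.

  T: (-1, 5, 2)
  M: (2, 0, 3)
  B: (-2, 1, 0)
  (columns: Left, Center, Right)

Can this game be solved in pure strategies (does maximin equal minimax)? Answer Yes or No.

Row minima: T → -1, M → 0, B → -2; maximin = 0.
Column maxima: Left → 2, Center → 5, Right → 3; minimax = 2.
0 ≠ 2, so no pure-strategy equilibrium exists.

No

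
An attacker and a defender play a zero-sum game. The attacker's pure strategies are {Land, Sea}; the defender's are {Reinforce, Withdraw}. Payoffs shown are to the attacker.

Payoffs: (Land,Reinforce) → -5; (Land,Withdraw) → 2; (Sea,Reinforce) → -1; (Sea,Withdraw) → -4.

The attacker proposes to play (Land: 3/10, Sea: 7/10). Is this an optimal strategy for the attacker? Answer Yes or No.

Against Reinforce this mix gives (3/10)·(-5) + (7/10)·(-1) = -11/5.
Against Withdraw this mix gives (3/10)·2 + (7/10)·(-4) = -11/5.
All of the defender's active replies (Reinforce, Withdraw) yield -11/5, and no column does worse for the attacker. The mix makes the defender indifferent and guarantees -11/5, so it is optimal.

Yes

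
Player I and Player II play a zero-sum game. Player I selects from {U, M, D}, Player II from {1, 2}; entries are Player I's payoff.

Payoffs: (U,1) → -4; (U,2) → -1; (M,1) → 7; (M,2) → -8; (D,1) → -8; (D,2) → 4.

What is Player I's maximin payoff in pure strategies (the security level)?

Row minima: U → -4, M → -8, D → -8.
The best of these is -4.

-4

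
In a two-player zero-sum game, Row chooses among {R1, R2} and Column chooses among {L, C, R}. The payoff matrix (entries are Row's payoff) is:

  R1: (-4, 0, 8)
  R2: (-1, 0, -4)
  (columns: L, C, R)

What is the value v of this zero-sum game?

Row minima: R1 → -4, R2 → -4; maximin = -4.
Column maxima: L → -1, C → 0, R → 8; minimax = -1.
-4 ≠ -1, so there is no saddle point; optimal play is mixed.
C is strictly dominated by L (it gives Row strictly more in every row), so Column never plays it.
On the remaining 2×2 (R1, R2 vs L, R):
Let Row play R1 with probability p. Expected payoff against L: (-4)p + (-1)(1−p) = −3p − 1; against R: 8p + (-4)(1−p) = 12p − 4.
Setting these equal: −3p − 1 = 12p − 4 ⇒ −15p = -3 ⇒ p = 1/5, and the value is (-3)·(1/5) − 1 = -8/5.
For Column: with q = P(L), equating R1's and R2's payoffs gives −12q + 8 = 3q − 4 ⇒ q = 4/5.

-8/5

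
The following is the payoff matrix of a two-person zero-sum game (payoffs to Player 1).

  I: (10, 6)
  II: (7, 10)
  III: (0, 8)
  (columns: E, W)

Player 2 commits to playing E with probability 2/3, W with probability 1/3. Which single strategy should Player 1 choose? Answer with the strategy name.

Expected payoff of I: (2/3)·10 + (1/3)·6 = 26/3.
Expected payoff of II: (2/3)·7 + (1/3)·10 = 8.
Expected payoff of III: (2/3)·0 + (1/3)·8 = 8/3.
The largest is 26/3, so Player 1's best response is I.

I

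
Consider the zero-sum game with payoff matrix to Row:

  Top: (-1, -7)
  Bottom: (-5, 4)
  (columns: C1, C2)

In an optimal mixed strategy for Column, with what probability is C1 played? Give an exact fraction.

Row minima: Top → -7, Bottom → -5; maximin = -5.
Column maxima: C1 → -1, C2 → 4; minimax = -1.
-5 ≠ -1, so there is no saddle point; optimal play is mixed.
Let Row play Top with probability p. Expected payoff against C1: (-1)p + (-5)(1−p) = 4p − 5; against C2: (-7)p + 4(1−p) = −11p + 4.
Setting these equal: 4p − 5 = −11p + 4 ⇒ 15p = 9 ⇒ p = 3/5, and the value is (4)·(3/5) − 5 = -13/5.
For Column: with q = P(C1), equating Top's and Bottom's payoffs gives 6q − 7 = −9q + 4 ⇒ q = 11/15.

11/15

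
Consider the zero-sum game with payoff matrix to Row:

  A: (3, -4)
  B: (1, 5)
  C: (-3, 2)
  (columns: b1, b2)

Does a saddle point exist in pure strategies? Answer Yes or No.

No

Row minima: A → -4, B → 1, C → -3; maximin = 1.
Column maxima: b1 → 3, b2 → 5; minimax = 3.
1 ≠ 3, so no pure-strategy equilibrium exists.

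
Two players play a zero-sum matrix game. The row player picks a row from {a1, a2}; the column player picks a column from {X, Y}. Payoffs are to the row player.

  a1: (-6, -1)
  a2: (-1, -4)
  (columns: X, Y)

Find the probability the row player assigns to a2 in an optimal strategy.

Row minima: a1 → -6, a2 → -4; maximin = -4.
Column maxima: X → -1, Y → -1; minimax = -1.
-4 ≠ -1, so there is no saddle point; optimal play is mixed.
Let the row player play a1 with probability p. Expected payoff against X: (-6)p + (-1)(1−p) = −5p − 1; against Y: (-1)p + (-4)(1−p) = 3p − 4.
Setting these equal: −5p − 1 = 3p − 4 ⇒ −8p = -3 ⇒ p = 3/8, and the value is (-5)·(3/8) − 1 = -23/8.
For the column player: with q = P(X), equating a1's and a2's payoffs gives −5q − 1 = 3q − 4 ⇒ q = 3/8.

5/8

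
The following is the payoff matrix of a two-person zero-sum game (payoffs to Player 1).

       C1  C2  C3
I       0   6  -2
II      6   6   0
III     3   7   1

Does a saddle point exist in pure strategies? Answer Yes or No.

Yes

Row minima: I → -2, II → 0, III → 1; maximin = 1.
Column maxima: C1 → 6, C2 → 7, C3 → 1; minimax = 1.
maximin = minimax = 1, so a saddle point exists.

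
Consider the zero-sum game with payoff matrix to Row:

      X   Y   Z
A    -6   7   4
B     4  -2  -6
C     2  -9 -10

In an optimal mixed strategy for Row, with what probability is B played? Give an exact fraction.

Row minima: A → -6, B → -6, C → -10; maximin = -6.
Column maxima: X → 4, Y → 7, Z → 4; minimax = 4.
-6 ≠ 4, so there is no saddle point; optimal play is mixed.
C is strictly dominated by B, so Row never plays it.
Y is strictly dominated by Z (it gives Row strictly more in every row), so Column never plays it.
On the remaining 2×2 (A, B vs X, Z):
Let Row play A with probability p. Expected payoff against X: (-6)p + 4(1−p) = −10p + 4; against Z: 4p + (-6)(1−p) = 10p − 6.
Setting these equal: −10p + 4 = 10p − 6 ⇒ −20p = -10 ⇒ p = 1/2, and the value is (-10)·(1/2) + 4 = -1.
For Column: with q = P(X), equating A's and B's payoffs gives −10q + 4 = 10q − 6 ⇒ q = 1/2.

1/2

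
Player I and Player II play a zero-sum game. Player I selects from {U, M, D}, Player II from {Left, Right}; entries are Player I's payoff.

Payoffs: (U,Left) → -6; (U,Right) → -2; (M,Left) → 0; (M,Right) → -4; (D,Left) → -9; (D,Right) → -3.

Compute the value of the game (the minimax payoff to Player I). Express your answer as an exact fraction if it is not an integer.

Row minima: U → -6, M → -4, D → -9; maximin = -4.
Column maxima: Left → 0, Right → -2; minimax = -2.
-4 ≠ -2, so there is no saddle point; optimal play is mixed.
D is strictly dominated by U, so Player I never plays it.
On the remaining 2×2 (U, M vs Left, Right):
Let Player I play U with probability p. Expected payoff against Left: (-6)p + 0(1−p) = −6p; against Right: (-2)p + (-4)(1−p) = 2p − 4.
Setting these equal: −6p = 2p − 4 ⇒ −8p = -4 ⇒ p = 1/2, and the value is (-6)·(1/2) = -3.
For Player II: with q = P(Left), equating U's and M's payoffs gives −4q − 2 = 4q − 4 ⇒ q = 1/4.

-3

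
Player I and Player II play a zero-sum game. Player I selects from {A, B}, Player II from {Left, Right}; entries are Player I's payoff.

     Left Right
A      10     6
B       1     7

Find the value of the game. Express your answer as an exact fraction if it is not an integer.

32/5

Row minima: A → 6, B → 1; maximin = 6.
Column maxima: Left → 10, Right → 7; minimax = 7.
6 ≠ 7, so there is no saddle point; optimal play is mixed.
Let Player I play A with probability p. Expected payoff against Left: 10p + 1(1−p) = 9p + 1; against Right: 6p + 7(1−p) = −p + 7.
Setting these equal: 9p + 1 = −p + 7 ⇒ 10p = 6 ⇒ p = 3/5, and the value is (9)·(3/5) + 1 = 32/5.
For Player II: with q = P(Left), equating A's and B's payoffs gives 4q + 6 = −6q + 7 ⇒ q = 1/10.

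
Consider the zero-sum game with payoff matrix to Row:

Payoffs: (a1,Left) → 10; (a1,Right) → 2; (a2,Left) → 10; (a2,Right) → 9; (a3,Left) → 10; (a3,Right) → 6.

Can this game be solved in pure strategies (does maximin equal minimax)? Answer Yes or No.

Row minima: a1 → 2, a2 → 9, a3 → 6; maximin = 9.
Column maxima: Left → 10, Right → 9; minimax = 9.
maximin = minimax = 9, so a saddle point exists.

Yes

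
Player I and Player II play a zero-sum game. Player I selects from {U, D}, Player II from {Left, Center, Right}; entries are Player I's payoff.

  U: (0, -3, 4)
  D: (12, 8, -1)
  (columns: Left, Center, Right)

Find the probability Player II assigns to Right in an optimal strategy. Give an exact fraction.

Row minima: U → -3, D → -1; maximin = -1.
Column maxima: Left → 12, Center → 8, Right → 4; minimax = 4.
-1 ≠ 4, so there is no saddle point; optimal play is mixed.
Left is strictly dominated by Center (it gives Player I strictly more in every row), so Player II never plays it.
On the remaining 2×2 (U, D vs Center, Right):
Let Player I play U with probability p. Expected payoff against Center: (-3)p + 8(1−p) = −11p + 8; against Right: 4p + (-1)(1−p) = 5p − 1.
Setting these equal: −11p + 8 = 5p − 1 ⇒ −16p = -9 ⇒ p = 9/16, and the value is (-11)·(9/16) + 8 = 29/16.
For Player II: with q = P(Center), equating U's and D's payoffs gives −7q + 4 = 9q − 1 ⇒ q = 5/16.

11/16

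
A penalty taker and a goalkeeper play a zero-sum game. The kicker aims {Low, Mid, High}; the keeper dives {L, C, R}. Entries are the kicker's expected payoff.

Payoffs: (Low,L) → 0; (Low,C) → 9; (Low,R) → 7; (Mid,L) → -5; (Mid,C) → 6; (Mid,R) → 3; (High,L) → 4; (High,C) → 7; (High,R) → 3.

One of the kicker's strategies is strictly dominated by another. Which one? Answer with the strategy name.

Mid

Low gives a strictly higher payoff than Mid against every column: 0 > -5, 9 > 6, 7 > 3.
So Mid is strictly dominated and the kicker never plays it.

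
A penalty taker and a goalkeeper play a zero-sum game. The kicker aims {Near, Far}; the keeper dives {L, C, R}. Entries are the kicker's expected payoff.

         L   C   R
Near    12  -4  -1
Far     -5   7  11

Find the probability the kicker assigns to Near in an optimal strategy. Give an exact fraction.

3/7

Row minima: Near → -4, Far → -5; maximin = -4.
Column maxima: L → 12, C → 7, R → 11; minimax = 7.
-4 ≠ 7, so there is no saddle point; optimal play is mixed.
R is strictly dominated by C (it gives the kicker strictly more in every row), so the keeper never plays it.
On the remaining 2×2 (Near, Far vs L, C):
Let the kicker play Near with probability p. Expected payoff against L: 12p + (-5)(1−p) = 17p − 5; against C: (-4)p + 7(1−p) = −11p + 7.
Setting these equal: 17p − 5 = −11p + 7 ⇒ 28p = 12 ⇒ p = 3/7, and the value is (17)·(3/7) − 5 = 16/7.
For the keeper: with q = P(L), equating Near's and Far's payoffs gives 16q − 4 = −12q + 7 ⇒ q = 11/28.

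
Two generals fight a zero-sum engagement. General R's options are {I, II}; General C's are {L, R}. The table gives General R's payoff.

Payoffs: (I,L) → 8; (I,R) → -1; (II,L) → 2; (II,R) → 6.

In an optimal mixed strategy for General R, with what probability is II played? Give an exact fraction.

Row minima: I → -1, II → 2; maximin = 2.
Column maxima: L → 8, R → 6; minimax = 6.
2 ≠ 6, so there is no saddle point; optimal play is mixed.
Let General R play I with probability p. Expected payoff against L: 8p + 2(1−p) = 6p + 2; against R: (-1)p + 6(1−p) = −7p + 6.
Setting these equal: 6p + 2 = −7p + 6 ⇒ 13p = 4 ⇒ p = 4/13, and the value is (6)·(4/13) + 2 = 50/13.
For General C: with q = P(L), equating I's and II's payoffs gives 9q − 1 = −4q + 6 ⇒ q = 7/13.

9/13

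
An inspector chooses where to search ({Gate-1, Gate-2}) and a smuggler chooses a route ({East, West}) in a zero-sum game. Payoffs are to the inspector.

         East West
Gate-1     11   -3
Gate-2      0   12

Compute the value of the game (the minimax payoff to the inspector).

Row minima: Gate-1 → -3, Gate-2 → 0; maximin = 0.
Column maxima: East → 11, West → 12; minimax = 11.
0 ≠ 11, so there is no saddle point; optimal play is mixed.
Let the inspector play Gate-1 with probability p. Expected payoff against East: 11p + 0(1−p) = 11p; against West: (-3)p + 12(1−p) = −15p + 12.
Setting these equal: 11p = −15p + 12 ⇒ 26p = 12 ⇒ p = 6/13, and the value is (11)·(6/13) = 66/13.
For the smuggler: with q = P(East), equating Gate-1's and Gate-2's payoffs gives 14q − 3 = −12q + 12 ⇒ q = 15/26.

66/13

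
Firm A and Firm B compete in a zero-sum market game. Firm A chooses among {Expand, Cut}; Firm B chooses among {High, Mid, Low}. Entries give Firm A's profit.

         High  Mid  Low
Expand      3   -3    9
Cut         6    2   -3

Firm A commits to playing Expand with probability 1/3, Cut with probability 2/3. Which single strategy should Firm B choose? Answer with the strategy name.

If Firm B plays High, Firm A's expected payoff is (1/3)·3 + (2/3)·6 = 5.
If Firm B plays Mid, Firm A's expected payoff is (1/3)·(-3) + (2/3)·2 = 1/3.
If Firm B plays Low, Firm A's expected payoff is (1/3)·9 + (2/3)·(-3) = 1.
Firm B minimizes Firm A's payoff; the smallest is 1/3, so the best response is Mid.

Mid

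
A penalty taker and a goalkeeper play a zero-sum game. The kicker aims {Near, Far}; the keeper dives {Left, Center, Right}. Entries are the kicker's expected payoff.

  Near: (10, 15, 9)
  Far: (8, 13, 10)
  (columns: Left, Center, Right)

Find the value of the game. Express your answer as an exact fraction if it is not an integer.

28/3

Row minima: Near → 9, Far → 8; maximin = 9.
Column maxima: Left → 10, Center → 15, Right → 10; minimax = 10.
9 ≠ 10, so there is no saddle point; optimal play is mixed.
Center is strictly dominated by Left (it gives the kicker strictly more in every row), so the keeper never plays it.
On the remaining 2×2 (Near, Far vs Left, Right):
Let the kicker play Near with probability p. Expected payoff against Left: 10p + 8(1−p) = 2p + 8; against Right: 9p + 10(1−p) = −p + 10.
Setting these equal: 2p + 8 = −p + 10 ⇒ 3p = 2 ⇒ p = 2/3, and the value is (2)·(2/3) + 8 = 28/3.
For the keeper: with q = P(Left), equating Near's and Far's payoffs gives q + 9 = −2q + 10 ⇒ q = 1/3.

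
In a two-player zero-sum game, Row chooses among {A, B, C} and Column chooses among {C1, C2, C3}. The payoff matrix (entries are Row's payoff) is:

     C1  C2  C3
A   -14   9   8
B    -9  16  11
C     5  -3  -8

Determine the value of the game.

-17/33

Row minima: A → -14, B → -9, C → -8; maximin = -8.
Column maxima: C1 → 5, C2 → 16, C3 → 11; minimax = 5.
-8 ≠ 5, so there is no saddle point; optimal play is mixed.
A is strictly dominated by B, so Row never plays it.
C2 is strictly dominated by C3 (it gives Row strictly more in every row), so Column never plays it.
On the remaining 2×2 (B, C vs C1, C3):
Let Row play B with probability p. Expected payoff against C1: (-9)p + 5(1−p) = −14p + 5; against C3: 11p + (-8)(1−p) = 19p − 8.
Setting these equal: −14p + 5 = 19p − 8 ⇒ −33p = -13 ⇒ p = 13/33, and the value is (-14)·(13/33) + 5 = -17/33.
For Column: with q = P(C1), equating B's and C's payoffs gives −20q + 11 = 13q − 8 ⇒ q = 19/33.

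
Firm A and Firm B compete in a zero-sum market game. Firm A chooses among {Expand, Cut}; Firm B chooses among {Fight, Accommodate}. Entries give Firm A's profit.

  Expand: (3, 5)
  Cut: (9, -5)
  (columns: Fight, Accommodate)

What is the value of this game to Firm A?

15/4

Row minima: Expand → 3, Cut → -5; maximin = 3.
Column maxima: Fight → 9, Accommodate → 5; minimax = 5.
3 ≠ 5, so there is no saddle point; optimal play is mixed.
Let Firm A play Expand with probability p. Expected payoff against Fight: 3p + 9(1−p) = −6p + 9; against Accommodate: 5p + (-5)(1−p) = 10p − 5.
Setting these equal: −6p + 9 = 10p − 5 ⇒ −16p = -14 ⇒ p = 7/8, and the value is (-6)·(7/8) + 9 = 15/4.
For Firm B: with q = P(Fight), equating Expand's and Cut's payoffs gives −2q + 5 = 14q − 5 ⇒ q = 5/8.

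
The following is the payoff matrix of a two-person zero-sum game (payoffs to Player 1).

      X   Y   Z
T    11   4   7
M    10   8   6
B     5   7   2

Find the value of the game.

32/5

Row minima: T → 4, M → 6, B → 2; maximin = 6.
Column maxima: X → 11, Y → 8, Z → 7; minimax = 7.
6 ≠ 7, so there is no saddle point; optimal play is mixed.
B is strictly dominated by M, so Player 1 never plays it.
With B eliminated, X is strictly dominated by Y (it gives Player 1 strictly more in every remaining row), so Player 2 never plays it.
On the remaining 2×2 (T, M vs Y, Z):
Let Player 1 play T with probability p. Expected payoff against Y: 4p + 8(1−p) = −4p + 8; against Z: 7p + 6(1−p) = p + 6.
Setting these equal: −4p + 8 = p + 6 ⇒ −5p = -2 ⇒ p = 2/5, and the value is (-4)·(2/5) + 8 = 32/5.
For Player 2: with q = P(Y), equating T's and M's payoffs gives −3q + 7 = 2q + 6 ⇒ q = 1/5.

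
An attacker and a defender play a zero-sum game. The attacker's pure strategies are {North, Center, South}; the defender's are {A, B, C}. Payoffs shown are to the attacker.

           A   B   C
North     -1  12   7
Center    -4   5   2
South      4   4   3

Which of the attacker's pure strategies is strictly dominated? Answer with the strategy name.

North gives a strictly higher payoff than Center against every column: -1 > -4, 12 > 5, 7 > 2.
So Center is strictly dominated and the attacker never plays it.

Center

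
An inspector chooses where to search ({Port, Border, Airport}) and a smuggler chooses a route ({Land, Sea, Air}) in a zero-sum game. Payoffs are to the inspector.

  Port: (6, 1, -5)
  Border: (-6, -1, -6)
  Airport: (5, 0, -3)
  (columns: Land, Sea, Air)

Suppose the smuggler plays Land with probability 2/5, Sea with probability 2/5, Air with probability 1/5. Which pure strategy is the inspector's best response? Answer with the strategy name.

Port

Expected payoff of Port: (2/5)·6 + (2/5)·1 + (1/5)·(-5) = 9/5.
Expected payoff of Border: (2/5)·(-6) + (2/5)·(-1) + (1/5)·(-6) = -4.
Expected payoff of Airport: (2/5)·5 + (2/5)·0 + (1/5)·(-3) = 7/5.
The largest is 9/5, so the inspector's best response is Port.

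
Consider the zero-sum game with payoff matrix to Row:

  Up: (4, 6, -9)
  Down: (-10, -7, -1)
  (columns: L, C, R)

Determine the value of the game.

-47/11

Row minima: Up → -9, Down → -10; maximin = -9.
Column maxima: L → 4, C → 6, R → -1; minimax = -1.
-9 ≠ -1, so there is no saddle point; optimal play is mixed.
C is strictly dominated by L (it gives Row strictly more in every row), so Column never plays it.
On the remaining 2×2 (Up, Down vs L, R):
Let Row play Up with probability p. Expected payoff against L: 4p + (-10)(1−p) = 14p − 10; against R: (-9)p + (-1)(1−p) = −8p − 1.
Setting these equal: 14p − 10 = −8p − 1 ⇒ 22p = 9 ⇒ p = 9/22, and the value is (14)·(9/22) − 10 = -47/11.
For Column: with q = P(L), equating Up's and Down's payoffs gives 13q − 9 = −9q − 1 ⇒ q = 4/11.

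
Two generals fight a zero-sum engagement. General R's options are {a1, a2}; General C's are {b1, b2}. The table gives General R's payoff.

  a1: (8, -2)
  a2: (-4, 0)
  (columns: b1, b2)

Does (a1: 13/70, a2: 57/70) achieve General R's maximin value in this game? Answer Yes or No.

No

Against b1 this mix gives (13/70)·8 + (57/70)·(-4) = -62/35.
Against b2 this mix gives (13/70)·(-2) + (57/70)·0 = -13/35.
General C will play b1, holding General R to -62/35. Shifting weight toward the row that does better against b1 would raise this floor (the equalizing mix achieves -4/7 against both b1 and b2), so the proposed strategy is not optimal.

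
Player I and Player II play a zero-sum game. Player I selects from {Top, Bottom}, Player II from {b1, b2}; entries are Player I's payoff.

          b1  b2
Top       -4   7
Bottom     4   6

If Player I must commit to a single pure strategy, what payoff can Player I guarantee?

Row minima: Top → -4, Bottom → 4.
The best of these is 4.

4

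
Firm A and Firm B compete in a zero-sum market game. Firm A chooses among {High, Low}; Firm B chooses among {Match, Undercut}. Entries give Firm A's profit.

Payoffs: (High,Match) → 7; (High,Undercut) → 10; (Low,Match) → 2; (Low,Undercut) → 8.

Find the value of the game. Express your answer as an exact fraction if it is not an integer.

7

Row minima: High → 7, Low → 2; maximin = 7.
Column maxima: Match → 7, Undercut → 10; minimax = 7.
Since maximin = minimax = 7, there is a saddle point and the value is 7.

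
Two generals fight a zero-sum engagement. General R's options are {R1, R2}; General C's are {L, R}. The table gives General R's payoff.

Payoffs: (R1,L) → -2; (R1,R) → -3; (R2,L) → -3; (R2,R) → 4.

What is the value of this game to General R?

-17/8

Row minima: R1 → -3, R2 → -3; maximin = -3.
Column maxima: L → -2, R → 4; minimax = -2.
-3 ≠ -2, so there is no saddle point; optimal play is mixed.
Let General R play R1 with probability p. Expected payoff against L: (-2)p + (-3)(1−p) = p − 3; against R: (-3)p + 4(1−p) = −7p + 4.
Setting these equal: p − 3 = −7p + 4 ⇒ 8p = 7 ⇒ p = 7/8, and the value is (1)·(7/8) − 3 = -17/8.
For General C: with q = P(L), equating R1's and R2's payoffs gives q − 3 = −7q + 4 ⇒ q = 7/8.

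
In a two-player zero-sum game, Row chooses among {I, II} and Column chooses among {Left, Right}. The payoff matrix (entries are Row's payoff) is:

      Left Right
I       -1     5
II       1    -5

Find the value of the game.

0

Row minima: I → -1, II → -5; maximin = -1.
Column maxima: Left → 1, Right → 5; minimax = 1.
-1 ≠ 1, so there is no saddle point; optimal play is mixed.
Let Row play I with probability p. Expected payoff against Left: (-1)p + 1(1−p) = −2p + 1; against Right: 5p + (-5)(1−p) = 10p − 5.
Setting these equal: −2p + 1 = 10p − 5 ⇒ −12p = -6 ⇒ p = 1/2, and the value is (-2)·(1/2) + 1 = 0.
For Column: with q = P(Left), equating I's and II's payoffs gives −6q + 5 = 6q − 5 ⇒ q = 5/6.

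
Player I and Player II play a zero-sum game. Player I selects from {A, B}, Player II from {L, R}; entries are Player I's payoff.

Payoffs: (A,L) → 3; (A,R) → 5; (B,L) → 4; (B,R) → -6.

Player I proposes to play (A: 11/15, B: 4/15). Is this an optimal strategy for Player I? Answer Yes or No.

No

Against L this mix gives (11/15)·3 + (4/15)·4 = 49/15.
Against R this mix gives (11/15)·5 + (4/15)·(-6) = 31/15.
Player II will play R, holding Player I to 31/15. Shifting weight toward the row that does better against R would raise this floor (the equalizing mix achieves 19/6 against both R and L), so the proposed strategy is not optimal.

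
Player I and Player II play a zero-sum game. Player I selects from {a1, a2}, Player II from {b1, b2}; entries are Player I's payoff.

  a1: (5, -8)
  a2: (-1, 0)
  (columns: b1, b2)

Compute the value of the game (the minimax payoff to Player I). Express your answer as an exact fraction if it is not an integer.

-4/7

Row minima: a1 → -8, a2 → -1; maximin = -1.
Column maxima: b1 → 5, b2 → 0; minimax = 0.
-1 ≠ 0, so there is no saddle point; optimal play is mixed.
Let Player I play a1 with probability p. Expected payoff against b1: 5p + (-1)(1−p) = 6p − 1; against b2: (-8)p + 0(1−p) = −8p.
Setting these equal: 6p − 1 = −8p ⇒ 14p = 1 ⇒ p = 1/14, and the value is (6)·(1/14) − 1 = -4/7.
For Player II: with q = P(b1), equating a1's and a2's payoffs gives 13q − 8 = −q ⇒ q = 4/7.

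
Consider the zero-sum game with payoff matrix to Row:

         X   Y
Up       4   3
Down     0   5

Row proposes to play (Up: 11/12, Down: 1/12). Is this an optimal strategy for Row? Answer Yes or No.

No

Against X this mix gives (11/12)·4 + (1/12)·0 = 11/3.
Against Y this mix gives (11/12)·3 + (1/12)·5 = 19/6.
Column will play Y, holding Row to 19/6. Shifting weight toward the row that does better against Y would raise this floor (the equalizing mix achieves 10/3 against both Y and X), so the proposed strategy is not optimal.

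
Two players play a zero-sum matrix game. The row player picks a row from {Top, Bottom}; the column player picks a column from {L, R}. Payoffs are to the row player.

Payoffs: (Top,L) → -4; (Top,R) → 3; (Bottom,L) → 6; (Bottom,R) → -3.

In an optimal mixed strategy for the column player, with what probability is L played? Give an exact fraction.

Row minima: Top → -4, Bottom → -3; maximin = -3.
Column maxima: L → 6, R → 3; minimax = 3.
-3 ≠ 3, so there is no saddle point; optimal play is mixed.
Let the row player play Top with probability p. Expected payoff against L: (-4)p + 6(1−p) = −10p + 6; against R: 3p + (-3)(1−p) = 6p − 3.
Setting these equal: −10p + 6 = 6p − 3 ⇒ −16p = -9 ⇒ p = 9/16, and the value is (-10)·(9/16) + 6 = 3/8.
For the column player: with q = P(L), equating Top's and Bottom's payoffs gives −7q + 3 = 9q − 3 ⇒ q = 3/8.

3/8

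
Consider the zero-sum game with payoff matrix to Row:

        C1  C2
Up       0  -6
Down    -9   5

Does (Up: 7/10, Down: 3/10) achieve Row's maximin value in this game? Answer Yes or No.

Yes

Against C1 this mix gives (7/10)·0 + (3/10)·(-9) = -27/10.
Against C2 this mix gives (7/10)·(-6) + (3/10)·5 = -27/10.
All of Column's active replies (C1, C2) yield -27/10, and no column does worse for Row. The mix makes Column indifferent and guarantees -27/10, so it is optimal.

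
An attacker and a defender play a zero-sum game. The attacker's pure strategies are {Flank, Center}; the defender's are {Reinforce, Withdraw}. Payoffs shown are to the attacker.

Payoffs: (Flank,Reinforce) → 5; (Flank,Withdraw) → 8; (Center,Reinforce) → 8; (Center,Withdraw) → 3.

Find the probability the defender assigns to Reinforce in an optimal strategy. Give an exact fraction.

Row minima: Flank → 5, Center → 3; maximin = 5.
Column maxima: Reinforce → 8, Withdraw → 8; minimax = 8.
5 ≠ 8, so there is no saddle point; optimal play is mixed.
Let the attacker play Flank with probability p. Expected payoff against Reinforce: 5p + 8(1−p) = −3p + 8; against Withdraw: 8p + 3(1−p) = 5p + 3.
Setting these equal: −3p + 8 = 5p + 3 ⇒ −8p = -5 ⇒ p = 5/8, and the value is (-3)·(5/8) + 8 = 49/8.
For the defender: with q = P(Reinforce), equating Flank's and Center's payoffs gives −3q + 8 = 5q + 3 ⇒ q = 5/8.

5/8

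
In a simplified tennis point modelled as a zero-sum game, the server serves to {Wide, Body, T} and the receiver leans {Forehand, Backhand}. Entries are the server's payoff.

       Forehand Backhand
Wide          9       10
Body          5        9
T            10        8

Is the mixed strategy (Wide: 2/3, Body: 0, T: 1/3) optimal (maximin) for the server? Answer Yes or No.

Against Forehand this mix gives (2/3)·9 + (1/3)·10 = 28/3.
Against Backhand this mix gives (2/3)·10 + (1/3)·8 = 28/3.
All of the receiver's active replies (Forehand, Backhand) yield 28/3, and no column does worse for the server. The mix makes the receiver indifferent and guarantees 28/3, so it is optimal.

Yes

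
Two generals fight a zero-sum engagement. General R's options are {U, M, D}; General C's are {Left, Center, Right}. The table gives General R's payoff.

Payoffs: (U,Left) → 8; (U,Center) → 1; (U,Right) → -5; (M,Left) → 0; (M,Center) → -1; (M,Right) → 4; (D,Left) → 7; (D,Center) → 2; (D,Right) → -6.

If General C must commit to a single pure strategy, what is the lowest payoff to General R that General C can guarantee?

2

Column maxima: Left → 8, Center → 2, Right → 4.
The smallest of these is 2.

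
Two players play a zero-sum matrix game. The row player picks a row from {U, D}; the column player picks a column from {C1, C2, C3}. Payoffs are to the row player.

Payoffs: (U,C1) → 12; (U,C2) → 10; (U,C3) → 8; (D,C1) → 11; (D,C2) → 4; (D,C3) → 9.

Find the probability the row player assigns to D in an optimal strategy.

Row minima: U → 8, D → 4; maximin = 8.
Column maxima: C1 → 12, C2 → 10, C3 → 9; minimax = 9.
8 ≠ 9, so there is no saddle point; optimal play is mixed.
C1 is strictly dominated by C2 (it gives the row player strictly more in every row), so the column player never plays it.
On the remaining 2×2 (U, D vs C2, C3):
Let the row player play U with probability p. Expected payoff against C2: 10p + 4(1−p) = 6p + 4; against C3: 8p + 9(1−p) = −p + 9.
Setting these equal: 6p + 4 = −p + 9 ⇒ 7p = 5 ⇒ p = 5/7, and the value is (6)·(5/7) + 4 = 58/7.
For the column player: with q = P(C2), equating U's and D's payoffs gives 2q + 8 = −5q + 9 ⇒ q = 1/7.

2/7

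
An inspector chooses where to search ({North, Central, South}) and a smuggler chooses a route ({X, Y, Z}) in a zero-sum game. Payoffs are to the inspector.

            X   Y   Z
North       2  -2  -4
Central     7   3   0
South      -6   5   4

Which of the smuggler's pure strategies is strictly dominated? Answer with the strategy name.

Y

Z holds the inspector's payoff strictly below Y in every row: -4 < -2, 0 < 3, 4 < 5.
So Y is strictly dominated for the smuggler.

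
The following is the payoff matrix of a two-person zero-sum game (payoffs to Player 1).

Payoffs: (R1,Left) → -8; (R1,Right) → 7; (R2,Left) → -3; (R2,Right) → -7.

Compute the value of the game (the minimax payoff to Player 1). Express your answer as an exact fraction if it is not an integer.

Row minima: R1 → -8, R2 → -7; maximin = -7.
Column maxima: Left → -3, Right → 7; minimax = -3.
-7 ≠ -3, so there is no saddle point; optimal play is mixed.
Let Player 1 play R1 with probability p. Expected payoff against Left: (-8)p + (-3)(1−p) = −5p − 3; against Right: 7p + (-7)(1−p) = 14p − 7.
Setting these equal: −5p − 3 = 14p − 7 ⇒ −19p = -4 ⇒ p = 4/19, and the value is (-5)·(4/19) − 3 = -77/19.
For Player 2: with q = P(Left), equating R1's and R2's payoffs gives −15q + 7 = 4q − 7 ⇒ q = 14/19.

-77/19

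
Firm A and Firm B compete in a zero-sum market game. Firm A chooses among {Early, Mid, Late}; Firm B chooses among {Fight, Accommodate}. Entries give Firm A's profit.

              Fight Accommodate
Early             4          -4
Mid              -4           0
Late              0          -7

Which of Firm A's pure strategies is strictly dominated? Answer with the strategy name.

Late

Early gives a strictly higher payoff than Late against every column: 4 > 0, -4 > -7.
So Late is strictly dominated and Firm A never plays it.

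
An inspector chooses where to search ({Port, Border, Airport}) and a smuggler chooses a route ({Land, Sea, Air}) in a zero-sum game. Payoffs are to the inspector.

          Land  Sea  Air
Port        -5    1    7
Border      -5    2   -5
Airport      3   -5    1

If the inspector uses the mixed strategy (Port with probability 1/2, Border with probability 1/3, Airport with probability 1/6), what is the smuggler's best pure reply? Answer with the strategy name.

Land

If the smuggler plays Land, the inspector's expected payoff is (1/2)·(-5) + (1/3)·(-5) + (1/6)·3 = -11/3.
If the smuggler plays Sea, the inspector's expected payoff is (1/2)·1 + (1/3)·2 + (1/6)·(-5) = 1/3.
If the smuggler plays Air, the inspector's expected payoff is (1/2)·7 + (1/3)·(-5) + (1/6)·1 = 2.
The smuggler minimizes the inspector's payoff; the smallest is -11/3, so the best response is Land.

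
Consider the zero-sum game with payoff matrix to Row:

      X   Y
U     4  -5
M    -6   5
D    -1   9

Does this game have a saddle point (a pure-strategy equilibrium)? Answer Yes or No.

No

Row minima: U → -5, M → -6, D → -1; maximin = -1.
Column maxima: X → 4, Y → 9; minimax = 4.
-1 ≠ 4, so no pure-strategy equilibrium exists.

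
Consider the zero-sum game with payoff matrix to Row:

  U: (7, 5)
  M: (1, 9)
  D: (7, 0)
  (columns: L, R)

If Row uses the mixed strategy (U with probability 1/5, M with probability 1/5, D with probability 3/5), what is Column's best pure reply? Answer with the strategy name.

R

If Column plays L, Row's expected payoff is (1/5)·7 + (1/5)·1 + (3/5)·7 = 29/5.
If Column plays R, Row's expected payoff is (1/5)·5 + (1/5)·9 + (3/5)·0 = 14/5.
Column minimizes Row's payoff; the smallest is 14/5, so the best response is R.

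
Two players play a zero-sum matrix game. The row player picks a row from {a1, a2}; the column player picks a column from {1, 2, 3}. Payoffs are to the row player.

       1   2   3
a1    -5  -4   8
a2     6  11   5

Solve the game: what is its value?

73/14

Row minima: a1 → -5, a2 → 5; maximin = 5.
Column maxima: 1 → 6, 2 → 11, 3 → 8; minimax = 6.
5 ≠ 6, so there is no saddle point; optimal play is mixed.
2 is strictly dominated by 1 (it gives the row player strictly more in every row), so the column player never plays it.
On the remaining 2×2 (a1, a2 vs 1, 3):
Let the row player play a1 with probability p. Expected payoff against 1: (-5)p + 6(1−p) = −11p + 6; against 3: 8p + 5(1−p) = 3p + 5.
Setting these equal: −11p + 6 = 3p + 5 ⇒ −14p = -1 ⇒ p = 1/14, and the value is (-11)·(1/14) + 6 = 73/14.
For the column player: with q = P(1), equating a1's and a2's payoffs gives −13q + 8 = q + 5 ⇒ q = 3/14.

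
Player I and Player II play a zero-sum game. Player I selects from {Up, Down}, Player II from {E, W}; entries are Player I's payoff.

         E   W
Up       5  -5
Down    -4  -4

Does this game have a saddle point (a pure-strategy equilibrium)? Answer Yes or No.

Row minima: Up → -5, Down → -4; maximin = -4.
Column maxima: E → 5, W → -4; minimax = -4.
maximin = minimax = -4, so a saddle point exists.

Yes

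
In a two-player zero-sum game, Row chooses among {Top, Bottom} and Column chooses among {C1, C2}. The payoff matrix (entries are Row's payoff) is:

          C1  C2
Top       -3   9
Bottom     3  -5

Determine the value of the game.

Row minima: Top → -3, Bottom → -5; maximin = -3.
Column maxima: C1 → 3, C2 → 9; minimax = 3.
-3 ≠ 3, so there is no saddle point; optimal play is mixed.
Let Row play Top with probability p. Expected payoff against C1: (-3)p + 3(1−p) = −6p + 3; against C2: 9p + (-5)(1−p) = 14p − 5.
Setting these equal: −6p + 3 = 14p − 5 ⇒ −20p = -8 ⇒ p = 2/5, and the value is (-6)·(2/5) + 3 = 3/5.
For Column: with q = P(C1), equating Top's and Bottom's payoffs gives −12q + 9 = 8q − 5 ⇒ q = 7/10.

3/5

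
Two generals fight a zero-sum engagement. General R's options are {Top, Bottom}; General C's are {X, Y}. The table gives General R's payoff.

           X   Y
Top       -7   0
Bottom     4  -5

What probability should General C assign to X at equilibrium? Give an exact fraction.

5/16

Row minima: Top → -7, Bottom → -5; maximin = -5.
Column maxima: X → 4, Y → 0; minimax = 0.
-5 ≠ 0, so there is no saddle point; optimal play is mixed.
Let General R play Top with probability p. Expected payoff against X: (-7)p + 4(1−p) = −11p + 4; against Y: 0p + (-5)(1−p) = 5p − 5.
Setting these equal: −11p + 4 = 5p − 5 ⇒ −16p = -9 ⇒ p = 9/16, and the value is (-11)·(9/16) + 4 = -35/16.
For General C: with q = P(X), equating Top's and Bottom's payoffs gives −7q = 9q − 5 ⇒ q = 5/16.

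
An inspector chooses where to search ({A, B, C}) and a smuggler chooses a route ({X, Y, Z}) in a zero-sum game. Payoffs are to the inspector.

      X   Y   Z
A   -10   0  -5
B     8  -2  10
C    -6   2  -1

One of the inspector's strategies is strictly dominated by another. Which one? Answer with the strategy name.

A

C gives a strictly higher payoff than A against every column: -6 > -10, 2 > 0, -1 > -5.
So A is strictly dominated and the inspector never plays it.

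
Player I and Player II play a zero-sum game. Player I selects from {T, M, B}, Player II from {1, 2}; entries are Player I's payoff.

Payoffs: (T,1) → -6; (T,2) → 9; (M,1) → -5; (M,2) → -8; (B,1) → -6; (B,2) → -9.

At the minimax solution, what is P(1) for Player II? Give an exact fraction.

Row minima: T → -6, M → -8, B → -9; maximin = -6.
Column maxima: 1 → -5, 2 → 9; minimax = -5.
-6 ≠ -5, so there is no saddle point; optimal play is mixed.
B is strictly dominated by M, so Player I never plays it.
On the remaining 2×2 (T, M vs 1, 2):
Let Player I play T with probability p. Expected payoff against 1: (-6)p + (-5)(1−p) = −p − 5; against 2: 9p + (-8)(1−p) = 17p − 8.
Setting these equal: −p − 5 = 17p − 8 ⇒ −18p = -3 ⇒ p = 1/6, and the value is (-1)·(1/6) − 5 = -31/6.
For Player II: with q = P(1), equating T's and M's payoffs gives −15q + 9 = 3q − 8 ⇒ q = 17/18.

17/18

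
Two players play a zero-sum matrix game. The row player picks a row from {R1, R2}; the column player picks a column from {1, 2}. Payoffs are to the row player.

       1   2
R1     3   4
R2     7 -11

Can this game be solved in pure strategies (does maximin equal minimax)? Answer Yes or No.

No

Row minima: R1 → 3, R2 → -11; maximin = 3.
Column maxima: 1 → 7, 2 → 4; minimax = 4.
3 ≠ 4, so no pure-strategy equilibrium exists.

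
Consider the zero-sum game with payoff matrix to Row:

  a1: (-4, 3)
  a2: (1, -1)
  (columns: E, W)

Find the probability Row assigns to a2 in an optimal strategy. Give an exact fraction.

7/9

Row minima: a1 → -4, a2 → -1; maximin = -1.
Column maxima: E → 1, W → 3; minimax = 1.
-1 ≠ 1, so there is no saddle point; optimal play is mixed.
Let Row play a1 with probability p. Expected payoff against E: (-4)p + 1(1−p) = −5p + 1; against W: 3p + (-1)(1−p) = 4p − 1.
Setting these equal: −5p + 1 = 4p − 1 ⇒ −9p = -2 ⇒ p = 2/9, and the value is (-5)·(2/9) + 1 = -1/9.
For Column: with q = P(E), equating a1's and a2's payoffs gives −7q + 3 = 2q − 1 ⇒ q = 4/9.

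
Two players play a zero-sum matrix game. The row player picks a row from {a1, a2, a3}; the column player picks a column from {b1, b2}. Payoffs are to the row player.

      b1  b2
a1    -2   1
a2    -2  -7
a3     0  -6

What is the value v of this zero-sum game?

Row minima: a1 → -2, a2 → -7, a3 → -6; maximin = -2.
Column maxima: b1 → 0, b2 → 1; minimax = 0.
-2 ≠ 0, so there is no saddle point; optimal play is mixed.
a2 is strictly dominated by a3, so the row player never plays it.
On the remaining 2×2 (a1, a3 vs b1, b2):
Let the row player play a1 with probability p. Expected payoff against b1: (-2)p + 0(1−p) = −2p; against b2: 1p + (-6)(1−p) = 7p − 6.
Setting these equal: −2p = 7p − 6 ⇒ −9p = -6 ⇒ p = 2/3, and the value is (-2)·(2/3) = -4/3.
For the column player: with q = P(b1), equating a1's and a3's payoffs gives −3q + 1 = 6q − 6 ⇒ q = 7/9.

-4/3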